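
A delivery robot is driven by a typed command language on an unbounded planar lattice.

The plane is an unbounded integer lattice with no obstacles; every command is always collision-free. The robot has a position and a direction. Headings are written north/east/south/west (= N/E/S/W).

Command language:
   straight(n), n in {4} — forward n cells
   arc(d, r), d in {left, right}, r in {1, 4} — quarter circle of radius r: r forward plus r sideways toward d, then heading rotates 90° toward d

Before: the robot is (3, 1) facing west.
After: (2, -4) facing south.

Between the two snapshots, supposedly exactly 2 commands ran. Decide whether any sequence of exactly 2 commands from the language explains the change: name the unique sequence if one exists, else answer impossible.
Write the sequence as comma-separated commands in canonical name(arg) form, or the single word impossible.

arc(left, 1), straight(4)

key: position moved to (2,-4) AND the heading swung to S — translation plus rotation needed
initial: (3, 1) facing west
1. arc(left, 1) → (2, 0) facing south
2. straight(4) → (2, -4) facing south
uniquely the one of 25 2-step routes that fits.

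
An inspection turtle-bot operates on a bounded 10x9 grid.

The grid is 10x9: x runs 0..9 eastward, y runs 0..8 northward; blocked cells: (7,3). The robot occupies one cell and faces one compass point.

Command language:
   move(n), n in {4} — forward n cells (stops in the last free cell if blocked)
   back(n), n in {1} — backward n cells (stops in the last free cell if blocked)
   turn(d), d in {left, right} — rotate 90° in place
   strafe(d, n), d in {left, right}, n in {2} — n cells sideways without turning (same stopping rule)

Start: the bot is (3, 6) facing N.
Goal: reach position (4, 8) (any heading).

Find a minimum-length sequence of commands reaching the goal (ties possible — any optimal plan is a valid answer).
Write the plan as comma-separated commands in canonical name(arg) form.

turn(left), strafe(right, 2), back(1)

from: (3, 6) facing N
step 1 (turn(left)): (3, 6) facing W
step 2 (strafe(right, 2)): (3, 8) facing W
step 3 (back(1)): (4, 8) facing W
nothing shorter than 3 reaches the goal.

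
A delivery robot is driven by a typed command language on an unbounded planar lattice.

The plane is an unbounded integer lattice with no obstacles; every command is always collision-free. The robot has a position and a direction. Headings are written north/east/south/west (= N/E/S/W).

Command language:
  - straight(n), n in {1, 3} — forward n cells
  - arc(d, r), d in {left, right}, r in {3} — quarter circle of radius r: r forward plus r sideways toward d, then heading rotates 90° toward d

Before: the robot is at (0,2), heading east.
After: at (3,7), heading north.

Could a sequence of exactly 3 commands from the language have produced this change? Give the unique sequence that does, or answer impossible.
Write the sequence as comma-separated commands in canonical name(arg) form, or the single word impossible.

arc(left, 3), straight(1), straight(1)

key: position moved to (3,7) AND the heading swung to N — translation plus rotation needed
begin: at (0,2), heading east
[1] after arc(left, 3): at (3,5), heading north
[2] after straight(1): at (3,6), heading north
[3] after straight(1): at (3,7), heading north
all 64 alternatives checked — unique.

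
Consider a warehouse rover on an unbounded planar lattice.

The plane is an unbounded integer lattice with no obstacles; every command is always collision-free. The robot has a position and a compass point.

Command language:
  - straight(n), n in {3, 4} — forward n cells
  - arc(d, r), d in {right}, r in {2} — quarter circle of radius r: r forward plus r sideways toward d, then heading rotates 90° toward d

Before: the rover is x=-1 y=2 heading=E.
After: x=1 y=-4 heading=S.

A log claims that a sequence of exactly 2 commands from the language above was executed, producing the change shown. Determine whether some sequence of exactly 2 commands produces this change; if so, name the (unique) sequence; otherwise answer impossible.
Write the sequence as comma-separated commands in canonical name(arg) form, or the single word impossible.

key: order matters: swapping arc(right, 2) and straight(4) lands elsewhere
start: x=-1 y=2 heading=E
step 1 (arc(right, 2)): x=1 y=0 heading=S
step 2 (straight(4)): x=1 y=-4 heading=S
uniquely the one of 9 2-step routes that fits.

arc(right, 2), straight(4)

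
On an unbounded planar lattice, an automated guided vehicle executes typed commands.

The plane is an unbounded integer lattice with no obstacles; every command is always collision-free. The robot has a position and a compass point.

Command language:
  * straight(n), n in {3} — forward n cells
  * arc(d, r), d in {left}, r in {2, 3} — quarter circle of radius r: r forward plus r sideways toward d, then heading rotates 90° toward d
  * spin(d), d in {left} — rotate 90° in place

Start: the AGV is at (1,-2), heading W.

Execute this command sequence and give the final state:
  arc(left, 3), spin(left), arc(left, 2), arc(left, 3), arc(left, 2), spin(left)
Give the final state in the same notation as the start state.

at (-5,-2), heading E

from: at (1,-2), heading W
1. arc(left, 3) → at (-2,-5), heading S
2. spin(left) → at (-2,-5), heading E
3. arc(left, 2) → at (0,-3), heading N
4. arc(left, 3) → at (-3,0), heading W
5. arc(left, 2) → at (-5,-2), heading S
6. spin(left) → at (-5,-2), heading E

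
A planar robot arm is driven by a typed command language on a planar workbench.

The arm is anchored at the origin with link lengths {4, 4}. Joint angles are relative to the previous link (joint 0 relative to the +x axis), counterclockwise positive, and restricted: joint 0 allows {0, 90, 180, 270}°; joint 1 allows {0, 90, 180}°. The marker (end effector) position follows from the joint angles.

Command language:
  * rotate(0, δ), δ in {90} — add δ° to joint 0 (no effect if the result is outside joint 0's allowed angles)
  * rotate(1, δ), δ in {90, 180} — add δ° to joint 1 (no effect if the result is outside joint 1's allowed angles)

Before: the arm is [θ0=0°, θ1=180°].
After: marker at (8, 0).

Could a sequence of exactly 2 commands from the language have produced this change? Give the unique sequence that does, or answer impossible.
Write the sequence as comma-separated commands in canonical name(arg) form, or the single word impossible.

rotate(1, 90), rotate(1, 180)

key: order matters: swapping rotate(1, 90) and rotate(1, 180) lands elsewhere
from: [θ0=0°, θ1=180°]
1. rotate(1, 90) → [θ0=0°, θ1=180°]
2. rotate(1, 180) → [θ0=0°, θ1=0°]
uniquely the one of 9 2-step routes that fits.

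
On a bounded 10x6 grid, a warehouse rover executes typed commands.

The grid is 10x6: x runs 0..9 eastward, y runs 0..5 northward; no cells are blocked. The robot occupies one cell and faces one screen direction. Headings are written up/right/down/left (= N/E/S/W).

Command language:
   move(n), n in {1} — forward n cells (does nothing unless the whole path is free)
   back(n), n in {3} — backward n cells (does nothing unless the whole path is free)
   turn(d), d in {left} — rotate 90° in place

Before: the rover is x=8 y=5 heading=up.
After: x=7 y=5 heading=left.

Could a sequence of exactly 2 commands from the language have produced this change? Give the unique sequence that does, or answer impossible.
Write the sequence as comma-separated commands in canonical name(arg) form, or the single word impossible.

turn(left), move(1)

key: order matters: swapping turn(left) and move(1) lands elsewhere
t0: x=8 y=5 heading=up
[1] after turn(left): x=8 y=5 heading=left
[2] after move(1): x=7 y=5 heading=left
no rival 2-sequence matches.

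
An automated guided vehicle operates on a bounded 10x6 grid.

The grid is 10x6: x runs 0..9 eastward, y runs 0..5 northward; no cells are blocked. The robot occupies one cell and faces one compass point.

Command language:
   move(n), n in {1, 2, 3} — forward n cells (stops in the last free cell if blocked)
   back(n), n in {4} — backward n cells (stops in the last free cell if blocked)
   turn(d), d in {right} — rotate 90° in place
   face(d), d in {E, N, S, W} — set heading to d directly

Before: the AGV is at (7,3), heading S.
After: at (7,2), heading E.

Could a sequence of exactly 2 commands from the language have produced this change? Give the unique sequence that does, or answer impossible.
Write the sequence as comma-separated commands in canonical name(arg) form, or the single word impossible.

move(1), face(E)

key: running face(E) before move(1) would end elsewhere — order is forced
begin: at (7,3), heading S
t=1 move(1) ⇒ at (7,2), heading S
t=2 face(E) ⇒ at (7,2), heading E
all 81 alternatives checked — unique.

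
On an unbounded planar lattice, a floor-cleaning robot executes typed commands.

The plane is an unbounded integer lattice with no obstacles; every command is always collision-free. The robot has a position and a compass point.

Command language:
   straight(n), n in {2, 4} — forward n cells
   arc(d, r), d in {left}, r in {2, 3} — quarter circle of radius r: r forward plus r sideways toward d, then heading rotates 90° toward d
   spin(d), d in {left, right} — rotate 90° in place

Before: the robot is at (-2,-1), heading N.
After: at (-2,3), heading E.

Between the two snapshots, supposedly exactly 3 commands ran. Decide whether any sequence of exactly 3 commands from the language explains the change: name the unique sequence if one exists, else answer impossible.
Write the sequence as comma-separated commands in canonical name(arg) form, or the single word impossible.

straight(2), straight(2), spin(right)

key: cell and facing (now E) both changed — the 3 commands mix motion and turning
start: at (-2,-1), heading N
step 1 (straight(2)): at (-2,1), heading N
step 2 (straight(2)): at (-2,3), heading N
step 3 (spin(right)): at (-2,3), heading E
no other 3-command option fits: unique.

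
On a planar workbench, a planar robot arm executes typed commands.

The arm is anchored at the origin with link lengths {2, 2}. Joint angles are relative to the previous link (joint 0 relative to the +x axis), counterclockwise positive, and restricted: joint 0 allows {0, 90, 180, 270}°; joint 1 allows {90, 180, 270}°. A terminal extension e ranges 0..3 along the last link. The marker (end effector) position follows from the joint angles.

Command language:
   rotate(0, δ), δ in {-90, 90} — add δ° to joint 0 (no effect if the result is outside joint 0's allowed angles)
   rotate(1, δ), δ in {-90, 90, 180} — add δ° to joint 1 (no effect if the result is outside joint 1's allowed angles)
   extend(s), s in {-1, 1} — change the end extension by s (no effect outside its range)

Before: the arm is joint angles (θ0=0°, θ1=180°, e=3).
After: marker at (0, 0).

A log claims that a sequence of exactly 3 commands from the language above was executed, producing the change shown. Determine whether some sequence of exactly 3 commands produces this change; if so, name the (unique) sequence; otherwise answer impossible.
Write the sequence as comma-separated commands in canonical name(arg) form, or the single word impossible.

extend(-1), extend(-1), extend(-1)

start: joint angles (θ0=0°, θ1=180°, e=3)
step 1 (extend(-1)): joint angles (θ0=0°, θ1=180°, e=2)
step 2 (extend(-1)): joint angles (θ0=0°, θ1=180°, e=1)
step 3 (extend(-1)): joint angles (θ0=0°, θ1=180°, e=0)
uniquely the one of 343 3-step routes that fits.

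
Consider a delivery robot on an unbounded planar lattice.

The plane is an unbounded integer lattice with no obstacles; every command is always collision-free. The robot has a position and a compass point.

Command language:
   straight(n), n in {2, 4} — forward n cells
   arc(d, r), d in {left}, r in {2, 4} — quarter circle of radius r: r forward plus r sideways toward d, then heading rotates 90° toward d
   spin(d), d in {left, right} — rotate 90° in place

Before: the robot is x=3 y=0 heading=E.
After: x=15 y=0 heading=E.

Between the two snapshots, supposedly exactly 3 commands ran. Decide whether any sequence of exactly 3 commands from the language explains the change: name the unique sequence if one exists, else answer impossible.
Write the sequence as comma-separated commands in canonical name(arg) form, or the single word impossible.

key: heading stays E — no command in the sequence turns
t0: x=3 y=0 heading=E
step 1 (straight(4)): x=7 y=0 heading=E
step 2 (straight(4)): x=11 y=0 heading=E
step 3 (straight(4)): x=15 y=0 heading=E
no rival 3-sequence matches.

straight(4), straight(4), straight(4)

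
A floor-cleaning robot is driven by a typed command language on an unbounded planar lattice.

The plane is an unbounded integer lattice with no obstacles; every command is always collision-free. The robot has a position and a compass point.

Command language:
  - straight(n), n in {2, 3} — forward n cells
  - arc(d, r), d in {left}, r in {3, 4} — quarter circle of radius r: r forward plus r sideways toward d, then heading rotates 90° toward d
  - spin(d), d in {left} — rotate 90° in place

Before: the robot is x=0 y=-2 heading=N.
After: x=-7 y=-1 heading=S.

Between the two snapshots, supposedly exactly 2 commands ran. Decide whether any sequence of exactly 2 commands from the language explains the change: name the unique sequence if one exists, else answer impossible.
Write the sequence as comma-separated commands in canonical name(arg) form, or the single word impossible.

arc(left, 4), arc(left, 3)

key: running arc(left, 3) before arc(left, 4) would end elsewhere — order is forced
from: x=0 y=-2 heading=N
t=1 arc(left, 4) ⇒ x=-4 y=2 heading=W
t=2 arc(left, 3) ⇒ x=-7 y=-1 heading=S
all 25 alternatives checked — unique.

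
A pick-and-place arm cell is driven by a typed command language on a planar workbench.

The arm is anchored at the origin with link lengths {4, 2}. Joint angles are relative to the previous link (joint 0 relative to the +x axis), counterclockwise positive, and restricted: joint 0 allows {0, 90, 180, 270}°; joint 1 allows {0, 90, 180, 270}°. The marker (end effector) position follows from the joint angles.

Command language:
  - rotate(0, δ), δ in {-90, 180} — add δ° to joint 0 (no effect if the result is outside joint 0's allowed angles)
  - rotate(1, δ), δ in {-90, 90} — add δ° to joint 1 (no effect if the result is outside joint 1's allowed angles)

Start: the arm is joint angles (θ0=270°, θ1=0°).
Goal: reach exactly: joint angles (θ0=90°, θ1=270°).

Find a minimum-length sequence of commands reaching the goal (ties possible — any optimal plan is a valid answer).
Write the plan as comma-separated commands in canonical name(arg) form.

begin: joint angles (θ0=270°, θ1=0°)
t=1 rotate(1, -90) ⇒ joint angles (θ0=270°, θ1=270°)
t=2 rotate(0, 180) ⇒ joint angles (θ0=90°, θ1=270°)
shorter routes all fall short; 2 is best.

rotate(1, -90), rotate(0, 180)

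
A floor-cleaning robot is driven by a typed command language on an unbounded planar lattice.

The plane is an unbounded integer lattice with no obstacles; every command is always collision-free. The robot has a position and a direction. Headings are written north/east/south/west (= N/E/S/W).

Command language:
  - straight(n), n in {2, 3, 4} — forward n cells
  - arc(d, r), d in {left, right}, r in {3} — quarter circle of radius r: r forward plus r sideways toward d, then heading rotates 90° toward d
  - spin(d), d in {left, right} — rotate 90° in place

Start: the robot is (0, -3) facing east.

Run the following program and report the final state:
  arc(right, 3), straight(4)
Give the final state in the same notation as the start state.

(3, -10) facing south

initial: (0, -3) facing east
step 1 (arc(right, 3)): (3, -6) facing south
step 2 (straight(4)): (3, -10) facing south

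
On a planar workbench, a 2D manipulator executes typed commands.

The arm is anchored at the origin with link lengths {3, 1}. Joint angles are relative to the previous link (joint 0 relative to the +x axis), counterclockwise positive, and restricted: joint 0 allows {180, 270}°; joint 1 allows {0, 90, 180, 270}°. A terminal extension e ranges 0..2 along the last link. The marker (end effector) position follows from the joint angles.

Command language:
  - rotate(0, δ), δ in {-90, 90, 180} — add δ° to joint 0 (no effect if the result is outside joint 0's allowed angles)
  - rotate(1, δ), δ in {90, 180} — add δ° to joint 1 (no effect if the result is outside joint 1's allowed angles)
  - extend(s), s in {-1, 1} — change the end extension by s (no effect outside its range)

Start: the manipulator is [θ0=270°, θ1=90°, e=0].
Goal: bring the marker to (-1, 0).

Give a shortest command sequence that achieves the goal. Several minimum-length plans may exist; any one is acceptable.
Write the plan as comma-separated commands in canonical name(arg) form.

t0: [θ0=270°, θ1=90°, e=0]
step 1 (extend(1)): [θ0=270°, θ1=90°, e=1]
step 2 (rotate(0, -90)): [θ0=180°, θ1=90°, e=1]
step 3 (rotate(1, 90)): [θ0=180°, θ1=180°, e=1]
shorter routes all fall short; 3 is best.

extend(1), rotate(0, -90), rotate(1, 90)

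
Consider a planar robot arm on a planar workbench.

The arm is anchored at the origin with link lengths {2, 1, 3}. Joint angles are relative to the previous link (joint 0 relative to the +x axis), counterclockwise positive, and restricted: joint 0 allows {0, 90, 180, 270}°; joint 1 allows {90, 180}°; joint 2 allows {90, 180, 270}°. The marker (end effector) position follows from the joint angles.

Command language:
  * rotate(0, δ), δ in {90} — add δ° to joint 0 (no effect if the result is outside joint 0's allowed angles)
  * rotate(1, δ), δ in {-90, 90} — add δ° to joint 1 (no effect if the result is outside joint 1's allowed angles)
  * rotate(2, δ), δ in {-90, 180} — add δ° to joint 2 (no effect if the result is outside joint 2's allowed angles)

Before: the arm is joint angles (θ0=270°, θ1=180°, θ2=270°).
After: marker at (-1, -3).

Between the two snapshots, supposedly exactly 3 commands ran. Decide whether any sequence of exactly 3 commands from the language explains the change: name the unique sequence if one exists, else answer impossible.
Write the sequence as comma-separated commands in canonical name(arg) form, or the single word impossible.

rotate(0, 90), rotate(0, 90), rotate(0, 90)

begin: joint angles (θ0=270°, θ1=180°, θ2=270°)
step 1 (rotate(0, 90)): joint angles (θ0=0°, θ1=180°, θ2=270°)
step 2 (rotate(0, 90)): joint angles (θ0=90°, θ1=180°, θ2=270°)
step 3 (rotate(0, 90)): joint angles (θ0=180°, θ1=180°, θ2=270°)
no rival 3-sequence matches.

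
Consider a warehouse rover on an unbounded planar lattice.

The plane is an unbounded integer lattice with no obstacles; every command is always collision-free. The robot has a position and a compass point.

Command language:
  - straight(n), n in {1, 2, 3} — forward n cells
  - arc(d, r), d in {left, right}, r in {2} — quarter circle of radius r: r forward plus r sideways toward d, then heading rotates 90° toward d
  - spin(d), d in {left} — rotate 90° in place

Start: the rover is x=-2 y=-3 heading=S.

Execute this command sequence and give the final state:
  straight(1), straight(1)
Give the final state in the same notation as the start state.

x=-2 y=-5 heading=S

start: x=-2 y=-3 heading=S
1. straight(1) → x=-2 y=-4 heading=S
2. straight(1) → x=-2 y=-5 heading=S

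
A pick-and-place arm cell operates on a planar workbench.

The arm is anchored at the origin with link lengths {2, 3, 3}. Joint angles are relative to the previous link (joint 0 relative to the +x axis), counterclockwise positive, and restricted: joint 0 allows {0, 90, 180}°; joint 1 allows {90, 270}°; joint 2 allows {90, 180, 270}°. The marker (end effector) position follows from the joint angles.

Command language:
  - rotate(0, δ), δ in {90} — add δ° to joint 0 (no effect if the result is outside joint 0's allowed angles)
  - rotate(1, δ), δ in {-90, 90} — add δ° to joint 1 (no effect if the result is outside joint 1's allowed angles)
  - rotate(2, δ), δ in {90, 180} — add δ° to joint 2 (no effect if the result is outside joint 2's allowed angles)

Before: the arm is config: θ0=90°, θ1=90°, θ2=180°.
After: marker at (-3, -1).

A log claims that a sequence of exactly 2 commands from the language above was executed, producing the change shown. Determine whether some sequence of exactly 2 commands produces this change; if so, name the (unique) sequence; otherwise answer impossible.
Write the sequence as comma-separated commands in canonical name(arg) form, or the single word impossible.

rotate(2, 90), rotate(2, 180)

key: order matters: swapping rotate(2, 90) and rotate(2, 180) lands elsewhere
from: config: θ0=90°, θ1=90°, θ2=180°
t=1 rotate(2, 90) ⇒ config: θ0=90°, θ1=90°, θ2=270°
t=2 rotate(2, 180) ⇒ config: θ0=90°, θ1=90°, θ2=90°
no rival 2-sequence matches.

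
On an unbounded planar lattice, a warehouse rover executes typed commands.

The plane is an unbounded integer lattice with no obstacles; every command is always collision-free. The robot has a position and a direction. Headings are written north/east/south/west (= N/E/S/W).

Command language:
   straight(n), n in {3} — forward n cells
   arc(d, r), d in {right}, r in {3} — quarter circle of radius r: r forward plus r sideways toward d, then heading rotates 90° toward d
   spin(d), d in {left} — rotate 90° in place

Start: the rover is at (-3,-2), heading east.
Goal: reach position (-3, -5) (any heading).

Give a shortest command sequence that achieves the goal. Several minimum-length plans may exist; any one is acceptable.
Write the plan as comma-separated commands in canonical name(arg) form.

spin(left), spin(left), spin(left), straight(3)

start: at (-3,-2), heading east
[1] after spin(left): at (-3,-2), heading north
[2] after spin(left): at (-3,-2), heading west
[3] after spin(left): at (-3,-2), heading south
[4] after straight(3): at (-3,-5), heading south
no 3-step plan works, so 4 is optimal.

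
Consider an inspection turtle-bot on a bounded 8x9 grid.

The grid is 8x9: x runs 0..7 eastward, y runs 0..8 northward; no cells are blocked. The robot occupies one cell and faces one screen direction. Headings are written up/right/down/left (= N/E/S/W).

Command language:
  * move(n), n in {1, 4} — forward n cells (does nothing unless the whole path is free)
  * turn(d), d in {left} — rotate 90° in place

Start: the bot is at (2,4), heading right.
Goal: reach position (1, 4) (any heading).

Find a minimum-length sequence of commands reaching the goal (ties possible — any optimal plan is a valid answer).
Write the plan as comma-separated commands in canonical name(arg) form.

turn(left), turn(left), move(1)

t0: at (2,4), heading right
step 1 (turn(left)): at (2,4), heading up
step 2 (turn(left)): at (2,4), heading left
step 3 (move(1)): at (1,4), heading left
shorter routes all fall short; 3 is best.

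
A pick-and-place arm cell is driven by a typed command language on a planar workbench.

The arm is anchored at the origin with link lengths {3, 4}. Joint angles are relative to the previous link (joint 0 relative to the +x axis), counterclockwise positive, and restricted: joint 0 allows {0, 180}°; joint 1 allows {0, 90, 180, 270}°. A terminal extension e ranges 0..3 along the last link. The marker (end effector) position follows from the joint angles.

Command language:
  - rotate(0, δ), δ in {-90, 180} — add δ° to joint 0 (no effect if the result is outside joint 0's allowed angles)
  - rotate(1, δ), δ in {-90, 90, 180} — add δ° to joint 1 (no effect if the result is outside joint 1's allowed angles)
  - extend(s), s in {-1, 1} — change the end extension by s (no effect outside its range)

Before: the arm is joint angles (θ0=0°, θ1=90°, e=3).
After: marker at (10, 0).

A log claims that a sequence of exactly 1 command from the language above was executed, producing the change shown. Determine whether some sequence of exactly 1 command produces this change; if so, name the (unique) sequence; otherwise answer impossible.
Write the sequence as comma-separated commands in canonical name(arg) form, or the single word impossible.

from: joint angles (θ0=0°, θ1=90°, e=3)
1. rotate(1, -90) → joint angles (θ0=0°, θ1=0°, e=3)
no other 1-command option fits: unique.

rotate(1, -90)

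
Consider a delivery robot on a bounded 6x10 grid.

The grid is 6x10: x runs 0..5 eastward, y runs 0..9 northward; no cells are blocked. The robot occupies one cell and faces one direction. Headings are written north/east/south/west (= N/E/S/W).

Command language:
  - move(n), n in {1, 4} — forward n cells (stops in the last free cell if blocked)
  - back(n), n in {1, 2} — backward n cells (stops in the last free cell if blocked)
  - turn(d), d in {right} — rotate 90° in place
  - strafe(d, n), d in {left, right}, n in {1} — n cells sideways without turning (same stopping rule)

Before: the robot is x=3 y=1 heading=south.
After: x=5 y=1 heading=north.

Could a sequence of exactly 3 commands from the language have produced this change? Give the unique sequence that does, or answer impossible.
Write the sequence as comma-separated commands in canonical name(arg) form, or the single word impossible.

key: position moved to (5,1) AND the heading swung to N — translation plus rotation needed
begin: x=3 y=1 heading=south
t=1 turn(right) ⇒ x=3 y=1 heading=west
t=2 back(2) ⇒ x=5 y=1 heading=west
t=3 turn(right) ⇒ x=5 y=1 heading=north
uniquely the one of 343 3-step routes that fits.

turn(right), back(2), turn(right)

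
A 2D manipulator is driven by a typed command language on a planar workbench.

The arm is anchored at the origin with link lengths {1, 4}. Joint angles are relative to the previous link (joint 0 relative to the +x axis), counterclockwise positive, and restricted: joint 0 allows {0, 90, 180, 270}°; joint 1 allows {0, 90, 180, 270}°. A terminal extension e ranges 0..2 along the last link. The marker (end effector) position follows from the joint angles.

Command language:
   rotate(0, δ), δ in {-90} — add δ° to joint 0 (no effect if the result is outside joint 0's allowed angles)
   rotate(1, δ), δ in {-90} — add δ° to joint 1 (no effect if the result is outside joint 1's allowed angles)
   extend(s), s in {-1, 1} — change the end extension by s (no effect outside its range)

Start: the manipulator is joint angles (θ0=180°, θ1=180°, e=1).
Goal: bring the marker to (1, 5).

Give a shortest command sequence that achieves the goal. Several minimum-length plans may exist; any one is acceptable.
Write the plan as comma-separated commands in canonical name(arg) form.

start: joint angles (θ0=180°, θ1=180°, e=1)
[1] after rotate(1, -90): joint angles (θ0=180°, θ1=90°, e=1)
[2] after rotate(0, -90): joint angles (θ0=90°, θ1=90°, e=1)
[3] after rotate(0, -90): joint angles (θ0=0°, θ1=90°, e=1)
shorter routes all fall short; 3 is best.

rotate(1, -90), rotate(0, -90), rotate(0, -90)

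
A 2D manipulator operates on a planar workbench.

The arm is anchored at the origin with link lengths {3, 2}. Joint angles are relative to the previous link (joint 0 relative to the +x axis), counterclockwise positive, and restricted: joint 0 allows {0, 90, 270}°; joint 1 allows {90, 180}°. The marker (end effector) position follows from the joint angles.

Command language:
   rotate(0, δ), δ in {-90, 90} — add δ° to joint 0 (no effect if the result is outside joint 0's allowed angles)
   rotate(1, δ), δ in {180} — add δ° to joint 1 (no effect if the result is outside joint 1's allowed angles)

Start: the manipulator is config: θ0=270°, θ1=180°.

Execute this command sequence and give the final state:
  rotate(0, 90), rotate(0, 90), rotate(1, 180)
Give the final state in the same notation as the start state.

t0: config: θ0=270°, θ1=180°
step 1 (rotate(0, 90)): config: θ0=0°, θ1=180°
step 2 (rotate(0, 90)): config: θ0=90°, θ1=180°
step 3 (rotate(1, 180)): config: θ0=90°, θ1=180°

config: θ0=90°, θ1=180°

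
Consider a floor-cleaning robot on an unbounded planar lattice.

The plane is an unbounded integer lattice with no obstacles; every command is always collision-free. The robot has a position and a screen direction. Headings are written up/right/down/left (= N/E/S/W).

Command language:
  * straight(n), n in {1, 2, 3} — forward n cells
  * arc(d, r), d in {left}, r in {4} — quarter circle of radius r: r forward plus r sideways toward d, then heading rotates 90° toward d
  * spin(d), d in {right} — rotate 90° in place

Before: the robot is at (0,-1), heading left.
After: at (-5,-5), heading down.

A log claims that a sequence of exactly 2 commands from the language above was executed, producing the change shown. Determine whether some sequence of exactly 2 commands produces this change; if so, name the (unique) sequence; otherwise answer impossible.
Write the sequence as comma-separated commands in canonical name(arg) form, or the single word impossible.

key: cell and facing (now S) both changed — the 2 commands mix motion and turning
begin: at (0,-1), heading left
t=1 straight(1) ⇒ at (-1,-1), heading left
t=2 arc(left, 4) ⇒ at (-5,-5), heading down
uniquely the one of 25 2-step routes that fits.

straight(1), arc(left, 4)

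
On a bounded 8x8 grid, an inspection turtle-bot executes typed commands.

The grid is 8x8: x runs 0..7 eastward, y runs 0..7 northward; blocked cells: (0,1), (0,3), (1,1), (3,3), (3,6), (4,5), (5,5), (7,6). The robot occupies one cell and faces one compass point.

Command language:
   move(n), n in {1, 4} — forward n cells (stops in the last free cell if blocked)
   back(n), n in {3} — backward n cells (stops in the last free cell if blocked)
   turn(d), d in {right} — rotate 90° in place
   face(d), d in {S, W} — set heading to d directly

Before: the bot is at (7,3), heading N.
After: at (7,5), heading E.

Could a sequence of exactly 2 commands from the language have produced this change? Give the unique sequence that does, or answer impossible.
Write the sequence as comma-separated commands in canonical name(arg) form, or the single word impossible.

move(4), turn(right)

key: cell and facing (now E) both changed — the 2 commands mix motion and turning
begin: at (7,3), heading N
step 1 (move(4)): at (7,5), heading N
step 2 (turn(right)): at (7,5), heading E
all 36 alternatives checked — unique.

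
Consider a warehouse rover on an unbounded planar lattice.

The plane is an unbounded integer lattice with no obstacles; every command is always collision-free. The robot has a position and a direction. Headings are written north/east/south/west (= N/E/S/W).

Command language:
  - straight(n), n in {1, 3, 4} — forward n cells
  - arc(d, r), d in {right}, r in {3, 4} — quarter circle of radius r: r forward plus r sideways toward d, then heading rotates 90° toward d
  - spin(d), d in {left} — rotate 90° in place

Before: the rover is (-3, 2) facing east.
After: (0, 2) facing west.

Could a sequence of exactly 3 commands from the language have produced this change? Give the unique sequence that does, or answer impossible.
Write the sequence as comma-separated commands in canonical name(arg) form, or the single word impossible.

straight(3), spin(left), spin(left)

key: cell and facing (now W) both changed — the 3 commands mix motion and turning
start: (-3, 2) facing east
[1] after straight(3): (0, 2) facing east
[2] after spin(left): (0, 2) facing north
[3] after spin(left): (0, 2) facing west
no rival 3-sequence matches.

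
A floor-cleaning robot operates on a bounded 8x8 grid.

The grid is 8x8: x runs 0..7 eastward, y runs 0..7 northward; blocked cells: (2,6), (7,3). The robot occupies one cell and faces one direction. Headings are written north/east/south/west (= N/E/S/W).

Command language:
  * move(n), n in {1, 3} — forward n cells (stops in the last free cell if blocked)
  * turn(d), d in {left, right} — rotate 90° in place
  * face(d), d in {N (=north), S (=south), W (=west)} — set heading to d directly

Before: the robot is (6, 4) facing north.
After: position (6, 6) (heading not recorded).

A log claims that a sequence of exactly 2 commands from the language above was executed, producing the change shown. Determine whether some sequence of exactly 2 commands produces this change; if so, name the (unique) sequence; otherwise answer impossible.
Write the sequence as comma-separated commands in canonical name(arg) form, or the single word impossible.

move(1), move(1)

begin: (6, 4) facing north
t=1 move(1) ⇒ (6, 5) facing north
t=2 move(1) ⇒ (6, 6) facing north
all 49 alternatives checked — unique.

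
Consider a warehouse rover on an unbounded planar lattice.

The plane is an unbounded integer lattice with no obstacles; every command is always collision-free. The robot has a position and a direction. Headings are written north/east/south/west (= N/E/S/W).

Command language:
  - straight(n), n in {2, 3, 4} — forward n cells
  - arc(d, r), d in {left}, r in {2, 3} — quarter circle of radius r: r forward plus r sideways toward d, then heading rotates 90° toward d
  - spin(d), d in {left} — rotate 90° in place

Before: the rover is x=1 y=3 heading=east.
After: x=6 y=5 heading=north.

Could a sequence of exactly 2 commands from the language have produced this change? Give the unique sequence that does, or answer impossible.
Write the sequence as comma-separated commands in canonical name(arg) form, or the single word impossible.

key: order matters: swapping straight(3) and arc(left, 2) lands elsewhere
start: x=1 y=3 heading=east
1. straight(3) → x=4 y=3 heading=east
2. arc(left, 2) → x=6 y=5 heading=north
no other 2-command option fits: unique.

straight(3), arc(left, 2)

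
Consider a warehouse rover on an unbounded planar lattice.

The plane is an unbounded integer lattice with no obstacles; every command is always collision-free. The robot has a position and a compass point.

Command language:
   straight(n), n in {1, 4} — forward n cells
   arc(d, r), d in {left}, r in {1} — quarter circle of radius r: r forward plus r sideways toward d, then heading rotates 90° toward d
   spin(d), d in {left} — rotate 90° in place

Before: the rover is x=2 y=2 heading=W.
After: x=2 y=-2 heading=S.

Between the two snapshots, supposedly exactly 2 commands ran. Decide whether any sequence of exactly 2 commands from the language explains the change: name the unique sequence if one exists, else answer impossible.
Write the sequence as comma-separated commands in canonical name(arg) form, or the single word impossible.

spin(left), straight(4)

key: cell and facing (now S) both changed — the 2 commands mix motion and turning
initial: x=2 y=2 heading=W
[1] after spin(left): x=2 y=2 heading=S
[2] after straight(4): x=2 y=-2 heading=S
no other 2-command option fits: unique.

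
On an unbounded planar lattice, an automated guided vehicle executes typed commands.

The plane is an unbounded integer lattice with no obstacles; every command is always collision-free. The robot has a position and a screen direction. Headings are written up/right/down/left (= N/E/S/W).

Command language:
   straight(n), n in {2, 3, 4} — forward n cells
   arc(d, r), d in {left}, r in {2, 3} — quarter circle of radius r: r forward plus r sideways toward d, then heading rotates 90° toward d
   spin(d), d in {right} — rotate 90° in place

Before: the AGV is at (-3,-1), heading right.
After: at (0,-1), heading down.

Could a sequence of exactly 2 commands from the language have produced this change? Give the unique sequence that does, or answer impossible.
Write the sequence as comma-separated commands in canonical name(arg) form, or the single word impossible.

straight(3), spin(right)

key: running spin(right) before straight(3) would end elsewhere — order is forced
t0: at (-3,-1), heading right
1. straight(3) → at (0,-1), heading right
2. spin(right) → at (0,-1), heading down
no other 2-command option fits: unique.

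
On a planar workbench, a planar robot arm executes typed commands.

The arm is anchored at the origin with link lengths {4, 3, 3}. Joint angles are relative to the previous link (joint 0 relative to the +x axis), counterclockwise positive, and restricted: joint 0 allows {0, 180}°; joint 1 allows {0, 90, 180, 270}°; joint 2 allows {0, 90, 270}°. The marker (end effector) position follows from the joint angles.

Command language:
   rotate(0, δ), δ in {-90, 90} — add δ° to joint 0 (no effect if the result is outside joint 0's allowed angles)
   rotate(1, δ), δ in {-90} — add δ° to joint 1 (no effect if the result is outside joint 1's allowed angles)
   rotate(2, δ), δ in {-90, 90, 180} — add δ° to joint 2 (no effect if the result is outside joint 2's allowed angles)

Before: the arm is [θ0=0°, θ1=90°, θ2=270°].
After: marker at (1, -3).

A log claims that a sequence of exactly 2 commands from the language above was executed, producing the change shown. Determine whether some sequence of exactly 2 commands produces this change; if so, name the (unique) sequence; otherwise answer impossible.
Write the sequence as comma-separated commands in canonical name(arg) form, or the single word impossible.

start: [θ0=0°, θ1=90°, θ2=270°]
[1] after rotate(1, -90): [θ0=0°, θ1=0°, θ2=270°]
[2] after rotate(1, -90): [θ0=0°, θ1=270°, θ2=270°]
no other 2-command option fits: unique.

rotate(1, -90), rotate(1, -90)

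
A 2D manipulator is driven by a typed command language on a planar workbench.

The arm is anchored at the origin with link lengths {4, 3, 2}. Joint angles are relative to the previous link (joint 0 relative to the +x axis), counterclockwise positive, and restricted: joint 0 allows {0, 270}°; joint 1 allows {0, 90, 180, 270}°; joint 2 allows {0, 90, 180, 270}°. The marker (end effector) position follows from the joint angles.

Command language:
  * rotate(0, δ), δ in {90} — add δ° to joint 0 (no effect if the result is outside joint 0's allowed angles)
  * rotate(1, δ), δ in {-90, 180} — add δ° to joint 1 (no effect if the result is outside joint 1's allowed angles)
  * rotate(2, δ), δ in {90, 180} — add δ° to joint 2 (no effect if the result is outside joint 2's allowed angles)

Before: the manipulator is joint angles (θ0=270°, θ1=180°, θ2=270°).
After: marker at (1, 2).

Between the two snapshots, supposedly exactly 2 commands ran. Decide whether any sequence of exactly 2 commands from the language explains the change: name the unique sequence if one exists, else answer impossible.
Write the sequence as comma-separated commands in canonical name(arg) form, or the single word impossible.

rotate(0, 90), rotate(0, 90)

t0: joint angles (θ0=270°, θ1=180°, θ2=270°)
step 1 (rotate(0, 90)): joint angles (θ0=0°, θ1=180°, θ2=270°)
step 2 (rotate(0, 90)): joint angles (θ0=0°, θ1=180°, θ2=270°)
no other 2-command option fits: unique.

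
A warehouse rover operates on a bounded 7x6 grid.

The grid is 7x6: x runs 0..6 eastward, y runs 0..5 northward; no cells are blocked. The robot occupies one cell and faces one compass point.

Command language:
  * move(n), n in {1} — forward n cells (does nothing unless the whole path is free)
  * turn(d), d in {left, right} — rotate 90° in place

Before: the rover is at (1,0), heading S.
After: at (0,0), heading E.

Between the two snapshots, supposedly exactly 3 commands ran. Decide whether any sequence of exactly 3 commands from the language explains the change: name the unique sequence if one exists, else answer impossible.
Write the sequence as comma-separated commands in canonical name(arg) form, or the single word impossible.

every 3-command combo misses the target.

impossible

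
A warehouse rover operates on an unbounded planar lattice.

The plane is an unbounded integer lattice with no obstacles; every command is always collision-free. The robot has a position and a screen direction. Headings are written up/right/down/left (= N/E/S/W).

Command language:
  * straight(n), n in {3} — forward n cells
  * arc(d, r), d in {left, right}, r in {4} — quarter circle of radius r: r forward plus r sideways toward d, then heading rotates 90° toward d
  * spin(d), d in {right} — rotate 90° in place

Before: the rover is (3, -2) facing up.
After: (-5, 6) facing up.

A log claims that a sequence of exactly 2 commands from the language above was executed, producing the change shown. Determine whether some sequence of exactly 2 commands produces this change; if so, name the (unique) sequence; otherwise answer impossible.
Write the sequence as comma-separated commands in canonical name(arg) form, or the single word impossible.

key: still facing N at the end — net rotation zero over 2 steps
begin: (3, -2) facing up
t=1 arc(left, 4) ⇒ (-1, 2) facing left
t=2 arc(right, 4) ⇒ (-5, 6) facing up
all 16 alternatives checked — unique.

arc(left, 4), arc(right, 4)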